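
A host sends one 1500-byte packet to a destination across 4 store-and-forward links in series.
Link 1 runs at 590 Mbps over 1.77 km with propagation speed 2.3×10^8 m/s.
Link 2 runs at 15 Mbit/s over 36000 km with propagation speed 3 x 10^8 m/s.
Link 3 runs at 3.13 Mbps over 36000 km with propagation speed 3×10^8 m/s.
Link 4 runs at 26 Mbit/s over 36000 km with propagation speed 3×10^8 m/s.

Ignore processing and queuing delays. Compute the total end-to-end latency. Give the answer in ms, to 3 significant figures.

L = 1500 × 8 = 12000 bits.
Transmission delays (L/R per hop): 0.020339, 0.8, 3.83387, 0.461538 ms; sum = 5.11574 ms.
Propagation delays (d/s per hop): 0.00769565, 120, 120, 120 ms; sum = 360.008 ms.
End-to-end = 365 ms.

365 ms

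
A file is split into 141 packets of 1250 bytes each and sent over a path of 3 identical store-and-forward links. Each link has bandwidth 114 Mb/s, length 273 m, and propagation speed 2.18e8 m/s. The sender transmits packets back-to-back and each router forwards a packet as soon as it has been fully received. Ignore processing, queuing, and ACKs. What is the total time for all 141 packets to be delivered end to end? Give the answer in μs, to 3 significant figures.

Per-hop transmission t_tx = L/R = 10000/114000000 = 87.7193 μs.
Per-hop propagation t_prop = 273/2.18e+08 = 1.25229 μs.
Pipeline fill: first packet needs 3·t_tx to clear all hops; remaining 140 packets each add one t_tx.
Total = (3+141-1)·t_tx + 3·t_prop = 143·87.7193 + 3·1.25229 = 12500 μs.

12500 μs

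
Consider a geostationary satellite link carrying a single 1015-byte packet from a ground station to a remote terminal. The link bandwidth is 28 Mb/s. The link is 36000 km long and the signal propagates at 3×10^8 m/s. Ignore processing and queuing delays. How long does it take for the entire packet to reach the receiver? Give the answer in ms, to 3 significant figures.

L = 1015 × 8 = 8120 bits.
Transmission delay = L/R = 8120 / 28000000 = 0.29 ms.
Propagation delay = d/s = 36000000 m / 300000000 m/s = 120 ms.
Total = 120 ms.

120 ms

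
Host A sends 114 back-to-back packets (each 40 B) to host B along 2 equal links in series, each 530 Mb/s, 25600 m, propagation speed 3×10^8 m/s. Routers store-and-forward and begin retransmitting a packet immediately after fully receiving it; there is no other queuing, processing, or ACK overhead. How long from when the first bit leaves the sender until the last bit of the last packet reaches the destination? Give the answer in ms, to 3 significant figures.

0.240 ms

Per-hop transmission t_tx = L/R = 320/530000000 = 0.000603774 ms.
Per-hop propagation t_prop = 25600/300000000 = 0.0853333 ms.
Pipeline fill: first packet needs 2·t_tx to clear all hops; remaining 113 packets each add one t_tx.
Total = (2+114-1)·t_tx + 2·t_prop = 115·0.000603774 + 2·0.0853333 = 0.240 ms.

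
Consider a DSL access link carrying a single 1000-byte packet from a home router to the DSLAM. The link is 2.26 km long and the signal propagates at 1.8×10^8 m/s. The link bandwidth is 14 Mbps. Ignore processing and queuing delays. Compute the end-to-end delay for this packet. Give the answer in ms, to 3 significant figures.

0.584 ms

L = 1000 × 8 = 8000 bits.
Transmission delay = L/R = 8000 / 14000000 = 0.571429 ms.
Propagation delay = d/s = 2260 m / 180000000 m/s = 0.0125556 ms.
Total = 0.584 ms.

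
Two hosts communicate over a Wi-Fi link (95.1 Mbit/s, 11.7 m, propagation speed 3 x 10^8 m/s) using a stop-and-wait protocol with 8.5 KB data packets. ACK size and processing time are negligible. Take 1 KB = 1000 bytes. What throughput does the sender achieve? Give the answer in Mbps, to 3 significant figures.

t_tx = L/R = 68000/95100000 = 0.000715037 s.
t_prop = 11.7/300000000 = 3.9e-08 s; RTT = 7.8e-08 s.
Cycle = t_tx + RTT = 0.000715115 s.
Throughput = L / cycle = 68000 / 0.000715115 = 95.1 Mbps.

95.1 Mbps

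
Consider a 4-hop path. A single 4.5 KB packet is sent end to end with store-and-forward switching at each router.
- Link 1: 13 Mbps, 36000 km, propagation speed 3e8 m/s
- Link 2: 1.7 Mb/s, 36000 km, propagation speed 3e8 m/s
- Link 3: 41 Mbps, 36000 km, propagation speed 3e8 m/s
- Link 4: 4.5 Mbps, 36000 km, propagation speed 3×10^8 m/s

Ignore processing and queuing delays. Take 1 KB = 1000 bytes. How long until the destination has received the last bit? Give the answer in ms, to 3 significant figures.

L = 36000 bits.
Transmission delays (L/R per hop): 2.76923, 21.1765, 0.878049, 8 ms; sum = 32.8238 ms.
Propagation delays (d/s per hop): 120, 120, 120, 120 ms; sum = 480 ms.
End-to-end = 513 ms.

513 ms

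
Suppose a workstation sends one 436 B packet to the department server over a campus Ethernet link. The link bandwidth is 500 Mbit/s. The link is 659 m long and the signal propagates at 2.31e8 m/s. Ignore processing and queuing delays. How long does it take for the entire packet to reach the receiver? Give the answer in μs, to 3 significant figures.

L = 436 × 8 = 3488 bits.
Transmission delay = L/R = 3488 / 500000000 = 6.976 μs.
Propagation delay = d/s = 659 m / 231000000 m/s = 2.85281 μs.
Total = 9.83 μs.

9.83 μs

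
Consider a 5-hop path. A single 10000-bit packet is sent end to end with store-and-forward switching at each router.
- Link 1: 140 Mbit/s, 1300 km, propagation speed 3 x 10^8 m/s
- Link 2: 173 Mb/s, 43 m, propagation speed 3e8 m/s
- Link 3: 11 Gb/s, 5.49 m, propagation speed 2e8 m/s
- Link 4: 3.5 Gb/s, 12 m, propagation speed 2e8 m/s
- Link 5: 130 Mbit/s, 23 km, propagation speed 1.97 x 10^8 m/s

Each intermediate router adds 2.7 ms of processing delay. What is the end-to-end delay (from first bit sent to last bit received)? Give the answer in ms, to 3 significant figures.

15.5 ms

Transmission delays (L/R per hop): 0.0714286, 0.0578035, 0.000909091, 0.00285714, 0.0769231 ms; sum = 0.209921 ms.
Propagation delays (d/s per hop): 4.33333, 0.000143333, 2.745e-05, 6e-05, 0.116751 ms; sum = 4.45032 ms.
Processing at 4 router(s): 4 × 2.7 ms = 10.8 ms.
End-to-end = 15.5 ms.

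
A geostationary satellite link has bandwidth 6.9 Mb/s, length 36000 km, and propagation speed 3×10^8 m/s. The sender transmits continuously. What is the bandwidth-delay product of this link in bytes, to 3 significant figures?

Propagation delay = 36000000 / 300000000 = 0.12 s.
BDP = R × t_prop = 6900000 × 0.12 = 828000 bits.
In bytes: 828000/8 = 104000 bytes.

104000 bytes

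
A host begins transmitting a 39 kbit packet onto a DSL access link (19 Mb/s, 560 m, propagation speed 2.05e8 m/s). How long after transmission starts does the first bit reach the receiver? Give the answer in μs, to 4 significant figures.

First bit experiences only propagation delay: d/s = 560/2.05e+08 = 2.732 μs.

2.732 μs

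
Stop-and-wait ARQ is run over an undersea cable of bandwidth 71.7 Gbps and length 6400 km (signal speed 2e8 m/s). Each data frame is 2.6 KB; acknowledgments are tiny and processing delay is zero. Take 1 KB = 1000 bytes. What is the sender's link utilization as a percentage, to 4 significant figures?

t_tx = L/R = 20800/71700000000 = 2.90098e-07 s.
t_prop = 6400000/200000000 = 0.032 s; RTT = 0.064 s.
Cycle = t_tx + RTT = 0.0640003 s.
Utilization = t_tx / cycle = 2.90098e-07/0.0640003 = 0.0004533 %.

0.0004533 %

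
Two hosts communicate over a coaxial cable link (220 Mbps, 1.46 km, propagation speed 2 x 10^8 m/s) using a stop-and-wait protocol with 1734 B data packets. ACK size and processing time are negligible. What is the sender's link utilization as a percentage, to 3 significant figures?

81.2 %

t_tx = L/R = 13872/220000000 = 6.30545e-05 s.
t_prop = 1460/200000000 = 7.3e-06 s; RTT = 1.46e-05 s.
Cycle = t_tx + RTT = 7.76545e-05 s.
Utilization = t_tx / cycle = 6.30545e-05/7.76545e-05 = 81.2 %.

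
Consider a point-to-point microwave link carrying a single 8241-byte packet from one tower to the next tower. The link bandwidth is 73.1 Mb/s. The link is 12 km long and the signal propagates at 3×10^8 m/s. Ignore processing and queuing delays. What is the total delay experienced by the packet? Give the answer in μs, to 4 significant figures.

L = 8241 × 8 = 65928 bits.
Transmission delay = L/R = 65928 / 73100000 = 901.888 μs.
Propagation delay = d/s = 12000 m / 300000000 m/s = 40 μs.
Total = 941.9 μs.

941.9 μs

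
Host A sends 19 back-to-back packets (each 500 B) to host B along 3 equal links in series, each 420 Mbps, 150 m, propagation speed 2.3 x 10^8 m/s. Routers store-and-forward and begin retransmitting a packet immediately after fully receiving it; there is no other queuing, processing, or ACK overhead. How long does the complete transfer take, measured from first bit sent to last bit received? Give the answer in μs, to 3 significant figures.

Per-hop transmission t_tx = L/R = 4000/420000000 = 9.52381 μs.
Per-hop propagation t_prop = 150/2.3e+08 = 0.652174 μs.
Pipeline fill: first packet needs 3·t_tx to clear all hops; remaining 18 packets each add one t_tx.
Total = (3+19-1)·t_tx + 3·t_prop = 21·9.52381 + 3·0.652174 = 202 μs.

202 μs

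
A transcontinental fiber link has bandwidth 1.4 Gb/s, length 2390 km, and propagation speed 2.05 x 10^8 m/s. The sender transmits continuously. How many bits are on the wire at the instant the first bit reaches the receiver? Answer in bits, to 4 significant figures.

Propagation delay = 2390000 / 2.05e+08 = 0.0116585 s.
BDP = R × t_prop = 1400000000 × 0.0116585 = 16322000 bits.

16320000 bits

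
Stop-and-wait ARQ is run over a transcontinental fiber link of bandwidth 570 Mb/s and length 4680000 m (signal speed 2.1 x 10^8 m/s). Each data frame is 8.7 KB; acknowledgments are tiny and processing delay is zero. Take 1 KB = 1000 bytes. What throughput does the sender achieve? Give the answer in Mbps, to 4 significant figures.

t_tx = L/R = 69600/570000000 = 0.000122105 s.
t_prop = 4680000/210000000 = 0.0222857 s; RTT = 0.0445714 s.
Cycle = t_tx + RTT = 0.0446935 s.
Throughput = L / cycle = 69600 / 0.0446935 = 1.557 Mbps.

1.557 Mbps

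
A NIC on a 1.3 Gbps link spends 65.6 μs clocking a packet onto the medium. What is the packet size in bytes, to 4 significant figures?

10660 bytes

L = R × t_tx = 1300000000 b/s × 6.56e-05 s = 85280 bits.
In bytes: 85280 / 8 = 10660 bytes.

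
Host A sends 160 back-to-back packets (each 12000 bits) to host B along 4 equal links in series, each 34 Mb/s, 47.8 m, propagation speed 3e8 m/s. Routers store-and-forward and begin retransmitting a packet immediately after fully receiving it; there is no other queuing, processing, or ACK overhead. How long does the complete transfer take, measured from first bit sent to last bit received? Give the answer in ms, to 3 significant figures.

Per-hop transmission t_tx = L/R = 12000/34000000 = 0.352941 ms.
Per-hop propagation t_prop = 47.8/300000000 = 0.000159333 ms.
Pipeline fill: first packet needs 4·t_tx to clear all hops; remaining 159 packets each add one t_tx.
Total = (4+160-1)·t_tx + 4·t_prop = 163·0.352941 + 4·0.000159333 = 57.5 ms.

57.5 ms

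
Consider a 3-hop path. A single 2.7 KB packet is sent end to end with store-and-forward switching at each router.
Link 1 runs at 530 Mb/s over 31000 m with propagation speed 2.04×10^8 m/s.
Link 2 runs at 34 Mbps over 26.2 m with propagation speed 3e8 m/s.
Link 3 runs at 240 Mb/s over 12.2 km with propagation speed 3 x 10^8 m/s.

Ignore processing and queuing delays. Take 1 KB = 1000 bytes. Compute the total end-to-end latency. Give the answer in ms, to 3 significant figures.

L = 21600 bits.
Transmission delays (L/R per hop): 0.0407547, 0.635294, 0.09 ms; sum = 0.766049 ms.
Propagation delays (d/s per hop): 0.151961, 8.73333e-05, 0.0406667 ms; sum = 0.192715 ms.
End-to-end = 0.959 ms.

0.959 ms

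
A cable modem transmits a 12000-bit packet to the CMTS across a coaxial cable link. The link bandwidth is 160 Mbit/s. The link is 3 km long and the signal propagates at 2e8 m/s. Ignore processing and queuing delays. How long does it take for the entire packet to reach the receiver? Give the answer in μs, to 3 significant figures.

Transmission delay = L/R = 12000 / 160000000 = 75 μs.
Propagation delay = d/s = 3000 m / 200000000 m/s = 15 μs.
Total = 90.0 μs.

90.0 μs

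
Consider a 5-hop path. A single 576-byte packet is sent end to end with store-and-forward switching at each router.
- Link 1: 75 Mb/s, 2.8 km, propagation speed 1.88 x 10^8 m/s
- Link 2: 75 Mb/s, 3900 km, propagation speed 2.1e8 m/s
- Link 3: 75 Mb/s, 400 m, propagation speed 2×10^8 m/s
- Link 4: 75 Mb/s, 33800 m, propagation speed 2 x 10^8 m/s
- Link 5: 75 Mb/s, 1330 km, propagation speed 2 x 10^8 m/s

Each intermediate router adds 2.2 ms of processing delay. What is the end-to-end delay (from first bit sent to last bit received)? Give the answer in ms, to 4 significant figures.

L = 576 × 8 = 4608 bits.
Transmission delay per hop = L/R = 4608/75000000 = 0.06144 ms; 5 hops → 0.3072 ms.
Propagation delays (d/s per hop): 0.0148936, 18.5714, 0.002, 0.169, 6.65 ms; sum = 25.4073 ms.
Processing at 4 router(s): 4 × 2.2 ms = 8.8 ms.
End-to-end = 34.51 ms.

34.51 ms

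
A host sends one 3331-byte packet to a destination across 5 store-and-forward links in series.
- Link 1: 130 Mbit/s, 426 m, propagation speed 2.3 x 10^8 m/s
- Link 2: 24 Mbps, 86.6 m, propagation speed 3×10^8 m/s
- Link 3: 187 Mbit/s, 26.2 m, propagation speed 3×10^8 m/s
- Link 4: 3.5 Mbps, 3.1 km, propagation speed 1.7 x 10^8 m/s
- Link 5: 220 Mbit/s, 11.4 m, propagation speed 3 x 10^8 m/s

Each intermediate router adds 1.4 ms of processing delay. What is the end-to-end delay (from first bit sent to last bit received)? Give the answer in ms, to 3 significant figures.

14.8 ms

L = 3331 × 8 = 26648 bits.
Transmission delays (L/R per hop): 0.204985, 1.11033, 0.142503, 7.61371, 0.121127 ms; sum = 9.19266 ms.
Propagation delays (d/s per hop): 0.00185217, 0.000288667, 8.73333e-05, 0.0182353, 3.8e-05 ms; sum = 0.0205015 ms.
Processing at 4 router(s): 4 × 1.4 ms = 5.6 ms.
End-to-end = 14.8 ms.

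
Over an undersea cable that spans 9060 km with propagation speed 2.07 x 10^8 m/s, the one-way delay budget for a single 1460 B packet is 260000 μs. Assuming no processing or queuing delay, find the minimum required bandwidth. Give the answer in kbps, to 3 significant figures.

54.0 kbps

L = 11680 bits.
Propagation delay = 9060000 / 2.07e+08 = 43768.1 μs.
Transmission budget = 260000 − 43768.1 = 216232 μs.
R ≥ L / t_tx = 11680 bits / 0.216232 s = 54.0 kbps.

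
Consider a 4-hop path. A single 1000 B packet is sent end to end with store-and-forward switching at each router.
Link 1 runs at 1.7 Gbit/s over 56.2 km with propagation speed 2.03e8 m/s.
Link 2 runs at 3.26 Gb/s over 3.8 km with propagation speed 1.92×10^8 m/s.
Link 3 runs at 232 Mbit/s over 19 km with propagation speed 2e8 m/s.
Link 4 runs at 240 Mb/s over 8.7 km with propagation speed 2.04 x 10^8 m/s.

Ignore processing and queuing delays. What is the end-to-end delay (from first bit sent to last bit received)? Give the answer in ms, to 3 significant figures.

0.509 ms

L = 1000 × 8 = 8000 bits.
Transmission delays (L/R per hop): 0.00470588, 0.00245399, 0.0344828, 0.0333333 ms; sum = 0.074976 ms.
Propagation delays (d/s per hop): 0.276847, 0.0197917, 0.095, 0.0426471 ms; sum = 0.434286 ms.
End-to-end = 0.509 ms.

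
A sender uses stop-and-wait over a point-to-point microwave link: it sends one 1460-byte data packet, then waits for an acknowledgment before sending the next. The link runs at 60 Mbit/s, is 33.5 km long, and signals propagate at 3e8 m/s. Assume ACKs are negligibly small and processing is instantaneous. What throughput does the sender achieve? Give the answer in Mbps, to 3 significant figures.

t_tx = L/R = 11680/60000000 = 0.000194667 s.
t_prop = 33500/300000000 = 0.000111667 s; RTT = 0.000223333 s.
Cycle = t_tx + RTT = 0.000418 s.
Throughput = L / cycle = 11680 / 0.000418 = 27.9 Mbps.

27.9 Mbps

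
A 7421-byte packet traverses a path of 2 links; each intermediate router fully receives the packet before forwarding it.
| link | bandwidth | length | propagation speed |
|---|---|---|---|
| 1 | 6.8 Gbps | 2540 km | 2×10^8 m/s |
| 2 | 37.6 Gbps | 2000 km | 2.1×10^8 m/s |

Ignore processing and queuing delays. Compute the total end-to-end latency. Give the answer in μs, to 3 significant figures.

L = 7421 × 8 = 59368 bits.
Transmission delays (L/R per hop): 8.73059, 1.57894 μs; sum = 10.3095 μs.
Propagation delays (d/s per hop): 12700, 9523.81 μs; sum = 22223.8 μs.
End-to-end = 22200 μs.

22200 μs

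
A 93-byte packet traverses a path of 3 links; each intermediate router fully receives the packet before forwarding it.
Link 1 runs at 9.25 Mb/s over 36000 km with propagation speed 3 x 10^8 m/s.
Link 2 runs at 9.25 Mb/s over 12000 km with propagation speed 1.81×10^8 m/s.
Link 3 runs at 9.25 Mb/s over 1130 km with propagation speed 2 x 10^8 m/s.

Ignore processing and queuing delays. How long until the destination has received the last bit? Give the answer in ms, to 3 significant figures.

192 ms

L = 93 × 8 = 744 bits.
Transmission delay per hop = L/R = 744/9250000 = 0.0804324 ms; 3 hops → 0.241297 ms.
Propagation delays (d/s per hop): 120, 66.2983, 5.65 ms; sum = 191.948 ms.
End-to-end = 192 ms.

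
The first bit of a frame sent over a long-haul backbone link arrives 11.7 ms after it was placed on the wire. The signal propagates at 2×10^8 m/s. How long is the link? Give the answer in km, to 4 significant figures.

d = s × t_prop = 200000000 × 0.0117 = 2340 km.

2340 km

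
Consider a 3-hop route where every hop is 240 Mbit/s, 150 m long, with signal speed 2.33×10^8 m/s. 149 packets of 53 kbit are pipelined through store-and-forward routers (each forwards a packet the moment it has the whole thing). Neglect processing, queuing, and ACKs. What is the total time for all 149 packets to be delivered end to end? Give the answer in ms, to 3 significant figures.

Per-hop transmission t_tx = L/R = 53000/240000000 = 0.220833 ms.
Per-hop propagation t_prop = 150/233000000 = 0.000643777 ms.
Pipeline fill: first packet needs 3·t_tx to clear all hops; remaining 148 packets each add one t_tx.
Total = (3+149-1)·t_tx + 3·t_prop = 151·0.220833 + 3·0.000643777 = 33.3 ms.

33.3 ms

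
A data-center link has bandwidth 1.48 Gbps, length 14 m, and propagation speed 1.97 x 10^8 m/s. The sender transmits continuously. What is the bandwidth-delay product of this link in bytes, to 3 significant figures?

Propagation delay = 14 / 197000000 = 7.1066e-08 s.
BDP = R × t_prop = 1480000000 × 7.1066e-08 = 105.178 bits.
In bytes: 105.178/8 = 13.1 bytes.

13.1 bytes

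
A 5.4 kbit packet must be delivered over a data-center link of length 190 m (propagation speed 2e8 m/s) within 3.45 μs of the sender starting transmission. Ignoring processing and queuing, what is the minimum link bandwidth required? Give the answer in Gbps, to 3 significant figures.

Propagation delay = 190 / 200000000 = 0.95 μs.
Transmission budget = 3.45 − 0.95 = 2.5 μs.
R ≥ L / t_tx = 5400 bits / 2.5e-06 s = 2.16 Gbps.

2.16 Gbps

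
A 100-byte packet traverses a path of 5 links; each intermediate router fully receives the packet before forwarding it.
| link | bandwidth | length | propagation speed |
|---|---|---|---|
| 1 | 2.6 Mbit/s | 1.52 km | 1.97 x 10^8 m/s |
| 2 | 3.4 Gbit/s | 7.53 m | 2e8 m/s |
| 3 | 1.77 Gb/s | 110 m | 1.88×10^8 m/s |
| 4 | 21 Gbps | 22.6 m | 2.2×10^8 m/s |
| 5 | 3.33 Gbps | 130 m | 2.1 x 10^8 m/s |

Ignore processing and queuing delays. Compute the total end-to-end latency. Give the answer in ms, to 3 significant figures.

L = 100 × 8 = 800 bits.
Transmission delays (L/R per hop): 0.307692, 0.000235294, 0.000451977, 3.80952e-05, 0.00024024 ms; sum = 0.308658 ms.
Propagation delays (d/s per hop): 0.00771574, 3.765e-05, 0.000585106, 0.000102727, 0.000619048 ms; sum = 0.00906027 ms.
End-to-end = 0.318 ms.

0.318 ms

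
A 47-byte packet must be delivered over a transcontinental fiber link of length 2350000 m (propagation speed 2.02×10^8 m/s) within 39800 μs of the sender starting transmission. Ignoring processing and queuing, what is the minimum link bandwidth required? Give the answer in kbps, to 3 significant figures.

13.3 kbps

L = 376 bits.
Propagation delay = 2350000 / 202000000 = 11633.7 μs.
Transmission budget = 39800 − 11633.7 = 28166.3 μs.
R ≥ L / t_tx = 376 bits / 0.0281663 s = 13.3 kbps.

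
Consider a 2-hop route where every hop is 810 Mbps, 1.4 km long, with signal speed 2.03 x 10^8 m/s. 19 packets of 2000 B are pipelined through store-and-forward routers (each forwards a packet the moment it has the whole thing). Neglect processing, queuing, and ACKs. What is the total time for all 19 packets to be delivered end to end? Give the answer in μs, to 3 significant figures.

Per-hop transmission t_tx = L/R = 16000/810000000 = 19.7531 μs.
Per-hop propagation t_prop = 1400/2.03e+08 = 6.89655 μs.
Pipeline fill: first packet needs 2·t_tx to clear all hops; remaining 18 packets each add one t_tx.
Total = (2+19-1)·t_tx + 2·t_prop = 20·19.7531 + 2·6.89655 = 409 μs.

409 μs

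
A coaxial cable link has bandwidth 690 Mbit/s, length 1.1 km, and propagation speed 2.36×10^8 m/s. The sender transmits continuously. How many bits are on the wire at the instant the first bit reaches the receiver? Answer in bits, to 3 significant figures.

Propagation delay = 1100 / 236000000 = 4.66102e-06 s.
BDP = R × t_prop = 690000000 × 4.66102e-06 = 3216.1 bits.

3220 bits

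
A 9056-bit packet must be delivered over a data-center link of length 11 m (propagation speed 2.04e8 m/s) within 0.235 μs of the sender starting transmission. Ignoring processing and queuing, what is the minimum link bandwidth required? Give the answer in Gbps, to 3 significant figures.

50.0 Gbps

Propagation delay = 11 / 204000000 = 0.0539216 μs.
Transmission budget = 0.235 − 0.0539216 = 0.181078 μs.
R ≥ L / t_tx = 9056 bits / 1.81078e-07 s = 50.0 Gbps.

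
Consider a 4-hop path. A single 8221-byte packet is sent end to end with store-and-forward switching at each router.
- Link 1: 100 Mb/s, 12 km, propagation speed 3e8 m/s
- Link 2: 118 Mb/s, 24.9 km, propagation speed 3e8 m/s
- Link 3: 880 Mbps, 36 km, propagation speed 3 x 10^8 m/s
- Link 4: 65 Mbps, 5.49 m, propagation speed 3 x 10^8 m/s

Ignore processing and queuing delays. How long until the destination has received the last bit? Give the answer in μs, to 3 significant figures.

2540 μs

L = 8221 × 8 = 65768 bits.
Transmission delays (L/R per hop): 657.68, 557.356, 74.7364, 1011.82 μs; sum = 2301.59 μs.
Propagation delays (d/s per hop): 40, 83, 120, 0.0183 μs; sum = 243.018 μs.
End-to-end = 2540 μs.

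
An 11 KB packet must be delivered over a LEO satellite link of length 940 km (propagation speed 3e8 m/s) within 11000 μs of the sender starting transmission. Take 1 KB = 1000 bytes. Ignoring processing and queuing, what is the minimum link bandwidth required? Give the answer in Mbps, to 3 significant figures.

L = 88000 bits.
Propagation delay = 940000 / 300000000 = 3133.33 μs.
Transmission budget = 11000 − 3133.33 = 7866.67 μs.
R ≥ L / t_tx = 88000 bits / 0.00786667 s = 11.2 Mbps.

11.2 Mbps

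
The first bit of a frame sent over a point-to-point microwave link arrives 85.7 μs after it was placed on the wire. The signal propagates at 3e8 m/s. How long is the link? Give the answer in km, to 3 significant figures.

25.7 km

d = s × t_prop = 300000000 × 8.57e-05 = 25.7 km.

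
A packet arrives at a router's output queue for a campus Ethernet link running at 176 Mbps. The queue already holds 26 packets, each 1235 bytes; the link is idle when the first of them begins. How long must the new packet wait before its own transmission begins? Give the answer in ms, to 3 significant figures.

Each queued packet: L/R = 9880/176000000 = 0.0561364 ms.
26 queued → 1.45955 ms.
Queuing delay = 1.46 ms.

1.46 ms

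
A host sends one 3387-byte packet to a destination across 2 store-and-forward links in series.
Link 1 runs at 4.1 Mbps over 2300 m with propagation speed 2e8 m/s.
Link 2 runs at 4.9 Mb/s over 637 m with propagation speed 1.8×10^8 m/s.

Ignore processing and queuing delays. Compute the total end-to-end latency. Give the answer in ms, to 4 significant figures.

L = 3387 × 8 = 27096 bits.
Transmission delays (L/R per hop): 6.60878, 5.5298 ms; sum = 12.1386 ms.
Propagation delays (d/s per hop): 0.0115, 0.00353889 ms; sum = 0.0150389 ms.
End-to-end = 12.15 ms.

12.15 ms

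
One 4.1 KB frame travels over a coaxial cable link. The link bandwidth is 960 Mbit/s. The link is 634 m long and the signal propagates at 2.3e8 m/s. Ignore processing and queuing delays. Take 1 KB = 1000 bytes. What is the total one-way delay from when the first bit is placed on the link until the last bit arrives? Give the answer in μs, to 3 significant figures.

36.9 μs

L = 32800 bits.
Transmission delay = L/R = 32800 / 960000000 = 34.1667 μs.
Propagation delay = d/s = 634 m / 2.3e+08 m/s = 2.75652 μs.
Total = 36.9 μs.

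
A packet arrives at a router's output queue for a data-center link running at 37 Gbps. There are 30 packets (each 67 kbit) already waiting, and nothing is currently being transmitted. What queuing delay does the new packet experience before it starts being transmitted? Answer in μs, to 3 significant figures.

54.3 μs

Each queued packet: L/R = 67000/37000000000 = 1.81081 μs.
30 queued → 54.3243 μs.
Queuing delay = 54.3 μs.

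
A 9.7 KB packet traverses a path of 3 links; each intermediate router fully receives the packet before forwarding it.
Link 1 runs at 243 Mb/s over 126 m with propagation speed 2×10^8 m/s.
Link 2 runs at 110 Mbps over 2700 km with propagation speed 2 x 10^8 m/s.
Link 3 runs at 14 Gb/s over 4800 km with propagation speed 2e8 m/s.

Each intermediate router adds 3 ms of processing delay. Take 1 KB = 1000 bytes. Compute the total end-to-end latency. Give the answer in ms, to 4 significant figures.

44.53 ms

L = 77600 bits.
Transmission delays (L/R per hop): 0.319342, 0.705455, 0.00554286 ms; sum = 1.03034 ms.
Propagation delays (d/s per hop): 0.00063, 13.5, 24 ms; sum = 37.5006 ms.
Processing at 2 router(s): 2 × 3 ms = 6 ms.
End-to-end = 44.53 ms.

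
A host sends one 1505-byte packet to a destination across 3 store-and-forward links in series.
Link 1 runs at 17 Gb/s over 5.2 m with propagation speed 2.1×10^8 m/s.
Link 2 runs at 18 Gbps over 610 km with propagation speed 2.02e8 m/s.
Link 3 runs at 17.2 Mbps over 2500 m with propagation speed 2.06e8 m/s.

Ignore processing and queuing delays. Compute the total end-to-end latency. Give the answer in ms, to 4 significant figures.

3.733 ms

L = 1505 × 8 = 12040 bits.
Transmission delays (L/R per hop): 0.000708235, 0.000668889, 0.7 ms; sum = 0.701377 ms.
Propagation delays (d/s per hop): 2.47619e-05, 3.0198, 0.0121359 ms; sum = 3.03196 ms.
End-to-end = 3.733 ms.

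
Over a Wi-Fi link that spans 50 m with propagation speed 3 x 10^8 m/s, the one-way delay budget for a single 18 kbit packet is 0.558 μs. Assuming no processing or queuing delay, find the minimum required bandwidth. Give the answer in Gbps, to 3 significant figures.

46.0 Gbps

Propagation delay = 50 / 300000000 = 0.166667 μs.
Transmission budget = 0.558 − 0.166667 = 0.391333 μs.
R ≥ L / t_tx = 18000 bits / 3.91333e-07 s = 46.0 Gbps.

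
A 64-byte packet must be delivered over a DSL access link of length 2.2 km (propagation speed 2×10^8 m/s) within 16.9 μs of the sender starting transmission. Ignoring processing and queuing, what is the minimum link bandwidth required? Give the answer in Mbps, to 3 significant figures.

86.8 Mbps

L = 512 bits.
Propagation delay = 2200 / 200000000 = 11 μs.
Transmission budget = 16.9 − 11 = 5.9 μs.
R ≥ L / t_tx = 512 bits / 5.9e-06 s = 86.8 Mbps.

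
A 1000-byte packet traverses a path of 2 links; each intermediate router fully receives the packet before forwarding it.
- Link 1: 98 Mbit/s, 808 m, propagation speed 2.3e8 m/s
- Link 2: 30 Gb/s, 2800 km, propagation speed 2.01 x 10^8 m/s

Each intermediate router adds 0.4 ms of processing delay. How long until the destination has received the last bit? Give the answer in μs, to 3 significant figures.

L = 1000 × 8 = 8000 bits.
Transmission delays (L/R per hop): 81.6327, 0.266667 μs; sum = 81.8993 μs.
Propagation delays (d/s per hop): 3.51304, 13930.3 μs; sum = 13933.9 μs.
Processing at 1 router(s): 1 × 0.4 ms = 400 μs.
End-to-end = 14400 μs.

14400 μs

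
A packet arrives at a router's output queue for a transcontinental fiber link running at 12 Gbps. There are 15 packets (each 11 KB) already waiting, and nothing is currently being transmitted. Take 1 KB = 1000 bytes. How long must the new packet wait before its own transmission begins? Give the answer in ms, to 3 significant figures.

0.110 ms

Each queued packet: L/R = 88000/12000000000 = 0.00733333 ms.
15 queued → 0.11 ms.
Queuing delay = 0.110 ms.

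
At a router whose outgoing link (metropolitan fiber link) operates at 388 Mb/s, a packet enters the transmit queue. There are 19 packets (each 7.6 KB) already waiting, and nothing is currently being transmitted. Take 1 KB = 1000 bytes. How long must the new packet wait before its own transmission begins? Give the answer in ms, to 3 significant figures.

Each queued packet: L/R = 60800/388000000 = 0.156701 ms.
19 queued → 2.97732 ms.
Queuing delay = 2.98 ms.

2.98 ms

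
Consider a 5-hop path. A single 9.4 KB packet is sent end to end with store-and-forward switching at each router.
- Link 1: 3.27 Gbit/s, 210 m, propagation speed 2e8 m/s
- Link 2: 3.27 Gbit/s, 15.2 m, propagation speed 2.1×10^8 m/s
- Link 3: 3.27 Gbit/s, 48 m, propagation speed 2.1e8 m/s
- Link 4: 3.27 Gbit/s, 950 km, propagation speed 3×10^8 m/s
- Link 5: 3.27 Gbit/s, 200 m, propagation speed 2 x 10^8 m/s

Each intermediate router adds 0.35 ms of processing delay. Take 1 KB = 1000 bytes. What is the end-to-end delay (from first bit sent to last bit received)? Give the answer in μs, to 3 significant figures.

4680 μs

L = 75200 bits.
Transmission delay per hop = L/R = 75200/3270000000 = 22.9969 μs; 5 hops → 114.985 μs.
Propagation delays (d/s per hop): 1.05, 0.072381, 0.228571, 3166.67, 1 μs; sum = 3169.02 μs.
Processing at 4 router(s): 4 × 0.35 ms = 1400 μs.
End-to-end = 4680 μs.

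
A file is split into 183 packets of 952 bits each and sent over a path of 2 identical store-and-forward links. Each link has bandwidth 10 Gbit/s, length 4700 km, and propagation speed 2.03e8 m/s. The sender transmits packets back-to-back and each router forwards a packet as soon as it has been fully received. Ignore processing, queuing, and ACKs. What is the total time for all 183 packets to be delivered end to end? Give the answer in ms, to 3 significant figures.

Per-hop transmission t_tx = L/R = 952/10000000000 = 9.52e-05 ms.
Per-hop propagation t_prop = 4700000/2.03e+08 = 23.1527 ms.
Pipeline fill: first packet needs 2·t_tx to clear all hops; remaining 182 packets each add one t_tx.
Total = (2+183-1)·t_tx + 2·t_prop = 184·9.52e-05 + 2·23.1527 = 46.3 ms.

46.3 ms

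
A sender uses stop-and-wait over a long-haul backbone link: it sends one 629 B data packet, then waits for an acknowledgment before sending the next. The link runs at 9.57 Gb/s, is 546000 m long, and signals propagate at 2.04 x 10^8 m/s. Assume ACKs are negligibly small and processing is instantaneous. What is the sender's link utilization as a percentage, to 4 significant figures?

t_tx = L/R = 5032/9570000000 = 5.2581e-07 s.
t_prop = 546000/204000000 = 0.00267647 s; RTT = 0.00535294 s.
Cycle = t_tx + RTT = 0.00535347 s.
Utilization = t_tx / cycle = 5.2581e-07/0.00535347 = 0.009822 %.

0.009822 %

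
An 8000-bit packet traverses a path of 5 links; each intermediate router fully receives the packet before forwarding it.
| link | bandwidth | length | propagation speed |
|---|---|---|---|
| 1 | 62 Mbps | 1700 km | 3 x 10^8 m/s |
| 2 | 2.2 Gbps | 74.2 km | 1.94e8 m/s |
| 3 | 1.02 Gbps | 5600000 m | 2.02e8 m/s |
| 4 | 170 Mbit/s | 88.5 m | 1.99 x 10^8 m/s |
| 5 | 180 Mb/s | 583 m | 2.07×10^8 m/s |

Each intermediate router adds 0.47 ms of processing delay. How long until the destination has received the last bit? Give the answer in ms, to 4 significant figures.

35.89 ms

Transmission delays (L/R per hop): 0.129032, 0.00363636, 0.00784314, 0.0470588, 0.0444444 ms; sum = 0.232015 ms.
Propagation delays (d/s per hop): 5.66667, 0.382474, 27.7228, 0.000444724, 0.00281643 ms; sum = 33.7752 ms.
Processing at 4 router(s): 4 × 0.47 ms = 1.88 ms.
End-to-end = 35.89 ms.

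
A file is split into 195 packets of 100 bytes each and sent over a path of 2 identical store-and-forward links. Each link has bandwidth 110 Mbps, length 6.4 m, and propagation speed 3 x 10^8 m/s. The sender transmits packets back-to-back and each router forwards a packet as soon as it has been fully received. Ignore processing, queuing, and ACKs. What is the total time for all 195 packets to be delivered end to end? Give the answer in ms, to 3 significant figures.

Per-hop transmission t_tx = L/R = 800/110000000 = 0.00727273 ms.
Per-hop propagation t_prop = 6.4/300000000 = 2.13333e-05 ms.
Pipeline fill: first packet needs 2·t_tx to clear all hops; remaining 194 packets each add one t_tx.
Total = (2+195-1)·t_tx + 2·t_prop = 196·0.00727273 + 2·2.13333e-05 = 1.43 ms.

1.43 ms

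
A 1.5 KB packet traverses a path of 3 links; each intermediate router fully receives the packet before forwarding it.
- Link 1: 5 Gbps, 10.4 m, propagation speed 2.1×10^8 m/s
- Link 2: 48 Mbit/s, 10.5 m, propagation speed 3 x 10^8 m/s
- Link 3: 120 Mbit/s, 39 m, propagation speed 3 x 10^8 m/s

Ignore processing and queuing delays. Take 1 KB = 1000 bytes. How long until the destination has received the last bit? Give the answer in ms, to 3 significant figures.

0.353 ms

L = 12000 bits.
Transmission delays (L/R per hop): 0.0024, 0.25, 0.1 ms; sum = 0.3524 ms.
Propagation delays (d/s per hop): 4.95238e-05, 3.5e-05, 0.00013 ms; sum = 0.000214524 ms.
End-to-end = 0.353 ms.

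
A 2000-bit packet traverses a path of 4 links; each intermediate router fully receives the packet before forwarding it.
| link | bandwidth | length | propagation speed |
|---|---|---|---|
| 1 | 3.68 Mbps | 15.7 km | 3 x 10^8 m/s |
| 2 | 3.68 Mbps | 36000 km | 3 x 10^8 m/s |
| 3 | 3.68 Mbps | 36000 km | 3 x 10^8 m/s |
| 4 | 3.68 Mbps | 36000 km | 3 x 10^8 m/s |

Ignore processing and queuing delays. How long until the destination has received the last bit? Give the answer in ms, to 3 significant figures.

Transmission delay per hop = L/R = 2000/3680000 = 0.543478 ms; 4 hops → 2.17391 ms.
Propagation delays (d/s per hop): 0.0523333, 120, 120, 120 ms; sum = 360.052 ms.
End-to-end = 362 ms.

362 ms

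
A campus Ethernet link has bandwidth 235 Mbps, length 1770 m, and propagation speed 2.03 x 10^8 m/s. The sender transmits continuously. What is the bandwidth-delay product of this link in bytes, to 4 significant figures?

Propagation delay = 1770 / 2.03e+08 = 8.71921e-06 s.
BDP = R × t_prop = 235000000 × 8.71921e-06 = 2049.01 bits.
In bytes: 2049.01/8 = 256.1 bytes.

256.1 bytes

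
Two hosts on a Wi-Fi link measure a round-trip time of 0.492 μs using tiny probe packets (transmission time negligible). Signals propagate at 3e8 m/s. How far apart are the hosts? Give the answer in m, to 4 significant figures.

One-way propagation = RTT/2 = 0.246 μs.
d = s × t = 300000000 × 2.46e-07 = 73.80 m.

73.80 m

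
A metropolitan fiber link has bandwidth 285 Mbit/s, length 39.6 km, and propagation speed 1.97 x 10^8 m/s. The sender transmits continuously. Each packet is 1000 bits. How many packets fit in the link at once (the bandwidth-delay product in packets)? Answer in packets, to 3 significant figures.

57.3 packets

Propagation delay = 39600 / 197000000 = 0.000201015 s.
BDP = R × t_prop = 285000000 × 0.000201015 = 57289.3 bits.
In packets of 1000 bits: 57.3 packets.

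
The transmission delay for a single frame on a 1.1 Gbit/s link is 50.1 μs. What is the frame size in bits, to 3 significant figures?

L = R × t_tx = 1100000000 b/s × 5.01e-05 s = 55110 bits.

55100 bits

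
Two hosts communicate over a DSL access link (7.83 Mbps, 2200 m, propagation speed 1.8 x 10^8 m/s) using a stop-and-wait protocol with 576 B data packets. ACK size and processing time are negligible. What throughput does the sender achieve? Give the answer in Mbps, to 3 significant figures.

t_tx = L/R = 4608/7830000 = 0.000588506 s.
t_prop = 2200/180000000 = 1.22222e-05 s; RTT = 2.44444e-05 s.
Cycle = t_tx + RTT = 0.00061295 s.
Throughput = L / cycle = 4608 / 0.00061295 = 7.52 Mbps.

7.52 Mbps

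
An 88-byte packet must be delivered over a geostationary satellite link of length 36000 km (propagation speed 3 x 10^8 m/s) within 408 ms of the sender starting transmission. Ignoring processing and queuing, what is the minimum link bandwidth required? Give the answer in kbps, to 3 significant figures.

2.44 kbps

L = 704 bits.
Propagation delay = 36000000 / 300000000 = 120 ms.
Transmission budget = 408 − 120 = 288 ms.
R ≥ L / t_tx = 704 bits / 0.288 s = 2.44 kbps.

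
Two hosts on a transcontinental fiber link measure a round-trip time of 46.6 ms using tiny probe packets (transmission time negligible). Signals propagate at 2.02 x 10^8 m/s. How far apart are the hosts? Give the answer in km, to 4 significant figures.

4707 km

One-way propagation = RTT/2 = 23.3 ms.
d = s × t = 202000000 × 0.0233 = 4707 km.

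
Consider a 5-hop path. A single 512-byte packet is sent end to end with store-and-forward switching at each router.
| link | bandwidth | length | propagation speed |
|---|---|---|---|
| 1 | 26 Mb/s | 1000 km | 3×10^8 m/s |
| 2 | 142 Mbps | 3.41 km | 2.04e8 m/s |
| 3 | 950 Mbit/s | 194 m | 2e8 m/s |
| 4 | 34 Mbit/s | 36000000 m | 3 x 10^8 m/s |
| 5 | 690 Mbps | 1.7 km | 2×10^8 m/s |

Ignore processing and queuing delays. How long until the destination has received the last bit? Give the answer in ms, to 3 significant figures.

124 ms

L = 512 × 8 = 4096 bits.
Transmission delays (L/R per hop): 0.157538, 0.0288451, 0.00431158, 0.120471, 0.00593623 ms; sum = 0.317102 ms.
Propagation delays (d/s per hop): 3.33333, 0.0167157, 0.00097, 120, 0.0085 ms; sum = 123.36 ms.
End-to-end = 124 ms.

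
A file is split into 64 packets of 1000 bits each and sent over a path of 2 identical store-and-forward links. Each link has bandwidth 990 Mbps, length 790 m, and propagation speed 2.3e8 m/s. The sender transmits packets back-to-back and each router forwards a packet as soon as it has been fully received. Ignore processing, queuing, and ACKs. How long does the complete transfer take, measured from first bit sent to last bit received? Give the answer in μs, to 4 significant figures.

Per-hop transmission t_tx = L/R = 1000/990000000 = 1.0101 μs.
Per-hop propagation t_prop = 790/2.3e+08 = 3.43478 μs.
Pipeline fill: first packet needs 2·t_tx to clear all hops; remaining 63 packets each add one t_tx.
Total = (2+64-1)·t_tx + 2·t_prop = 65·1.0101 + 2·3.43478 = 72.53 μs.

72.53 μs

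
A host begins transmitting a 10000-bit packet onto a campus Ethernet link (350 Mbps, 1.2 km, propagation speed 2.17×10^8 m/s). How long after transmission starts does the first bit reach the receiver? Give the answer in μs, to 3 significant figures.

5.53 μs

First bit experiences only propagation delay: d/s = 1200/217000000 = 5.53 μs.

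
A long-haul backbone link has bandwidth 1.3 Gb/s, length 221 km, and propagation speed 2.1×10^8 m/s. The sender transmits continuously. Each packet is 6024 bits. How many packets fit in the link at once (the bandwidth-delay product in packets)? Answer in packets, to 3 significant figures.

227 packets

Propagation delay = 221000 / 210000000 = 0.00105238 s.
BDP = R × t_prop = 1300000000 × 0.00105238 = 1368100 bits.
In packets of 6024 bits: 227 packets.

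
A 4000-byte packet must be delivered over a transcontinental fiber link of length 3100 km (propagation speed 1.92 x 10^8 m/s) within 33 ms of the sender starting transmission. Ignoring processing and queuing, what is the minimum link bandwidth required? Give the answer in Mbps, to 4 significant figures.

1.899 Mbps

L = 32000 bits.
Propagation delay = 3100000 / 192000000 = 16.1458 ms.
Transmission budget = 33 − 16.1458 = 16.8542 ms.
R ≥ L / t_tx = 32000 bits / 0.0168542 s = 1.899 Mbps.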